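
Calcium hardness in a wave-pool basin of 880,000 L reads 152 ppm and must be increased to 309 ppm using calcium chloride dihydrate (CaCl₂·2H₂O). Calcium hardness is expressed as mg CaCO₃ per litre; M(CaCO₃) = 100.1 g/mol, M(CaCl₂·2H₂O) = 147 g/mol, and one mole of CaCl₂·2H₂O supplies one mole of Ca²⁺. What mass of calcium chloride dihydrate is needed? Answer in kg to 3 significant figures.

203 kg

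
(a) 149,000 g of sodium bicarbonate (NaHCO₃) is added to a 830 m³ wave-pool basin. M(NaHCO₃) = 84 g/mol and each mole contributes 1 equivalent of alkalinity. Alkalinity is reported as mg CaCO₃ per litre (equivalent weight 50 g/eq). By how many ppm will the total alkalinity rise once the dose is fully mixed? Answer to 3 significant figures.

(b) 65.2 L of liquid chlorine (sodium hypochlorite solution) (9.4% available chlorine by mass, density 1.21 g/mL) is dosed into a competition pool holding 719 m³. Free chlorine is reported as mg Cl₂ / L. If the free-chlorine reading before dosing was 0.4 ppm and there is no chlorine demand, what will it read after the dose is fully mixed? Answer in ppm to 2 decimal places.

(a) 107 ppm; (b) 10.71 ppm

(a) Volume: 830 m³ = 830,000 L.
(a) Moles of NaHCO₃: 149,000 g ÷ 84 g/mol = 1774 mol → 1774 eq of alkalinity.
(a) As CaCO₃: 1774 eq × 50 g/eq = 88,690 g.
(a) Rise: 88,690 g / 830,000 L × 1000 = 106.9 mg/L.

(b) Volume: 719 m³ = 719,000 L.
(b) Mass of solution: 65.2 L × 1000 mL/L × 1.21 g/mL = 78,890 g.
(b) Available chlorine delivered: 78,890 g × 0.094 = 7416 g as Cl₂.
(b) Concentration rise: 7416 g / 719,000 L = 10.31 mg/L = 10.31 ppm.
(b) Final FC: 0.4 + 10.31 = 10.71 ppm.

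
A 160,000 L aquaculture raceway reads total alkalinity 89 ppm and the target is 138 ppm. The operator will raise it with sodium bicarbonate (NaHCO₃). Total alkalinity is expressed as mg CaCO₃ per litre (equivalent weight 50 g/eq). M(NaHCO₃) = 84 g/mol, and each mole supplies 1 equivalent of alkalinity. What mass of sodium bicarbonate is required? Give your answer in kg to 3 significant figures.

Alkalinity to add: (138 − 89) = 49 mg/L as CaCO₃ × 160,000 L = 7840 g as CaCO₃.
Equivalents: 7840 g ÷ 50 g/eq = 156.8 eq.
NaHCO₃ supplies 1 eq per mole → 156.8 mol.
Mass: 156.8 mol × 84 g/mol = 13,170 g.

13.2 kg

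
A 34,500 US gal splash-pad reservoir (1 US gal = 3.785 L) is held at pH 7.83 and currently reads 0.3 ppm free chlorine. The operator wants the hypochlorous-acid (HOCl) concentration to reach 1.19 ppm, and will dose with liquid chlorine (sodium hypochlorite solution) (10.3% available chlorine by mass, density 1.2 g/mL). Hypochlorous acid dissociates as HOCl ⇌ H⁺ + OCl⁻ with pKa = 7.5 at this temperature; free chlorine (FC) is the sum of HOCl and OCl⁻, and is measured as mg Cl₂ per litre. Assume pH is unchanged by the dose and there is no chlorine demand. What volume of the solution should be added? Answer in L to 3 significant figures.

3.63 L

Volume: 34,500 US gal × 3.785 L/gal = 130,582 L.
[OCl⁻]/[HOCl] = 10^(pH − pKa) = 10^(7.83 − 7.5) = 2.138; fraction as HOCl = 1/(1 + 2.138) = 0.3187.
Free chlorine required for 1.19 ppm HOCl: 1.19 / 0.3187 = 3.734 ppm.
FC to add: 3.734 − 0.3 = 3.434 mg/L as Cl₂.
Cl₂ equivalent: 3.434 mg/L × 130,582 L = 448.4 g.
Product at 10.3% available Cl: 448.4 / 0.103 = 4354 g.
Volume: 4354 g ÷ 1.2 g/mL = 3628 mL.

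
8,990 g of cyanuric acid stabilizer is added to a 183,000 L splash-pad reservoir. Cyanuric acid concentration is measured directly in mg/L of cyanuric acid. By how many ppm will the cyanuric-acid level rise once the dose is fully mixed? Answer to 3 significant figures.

Rise: 8,990 g / 183,000 L × 1000 = 49.13 mg/L.

49.1 ppm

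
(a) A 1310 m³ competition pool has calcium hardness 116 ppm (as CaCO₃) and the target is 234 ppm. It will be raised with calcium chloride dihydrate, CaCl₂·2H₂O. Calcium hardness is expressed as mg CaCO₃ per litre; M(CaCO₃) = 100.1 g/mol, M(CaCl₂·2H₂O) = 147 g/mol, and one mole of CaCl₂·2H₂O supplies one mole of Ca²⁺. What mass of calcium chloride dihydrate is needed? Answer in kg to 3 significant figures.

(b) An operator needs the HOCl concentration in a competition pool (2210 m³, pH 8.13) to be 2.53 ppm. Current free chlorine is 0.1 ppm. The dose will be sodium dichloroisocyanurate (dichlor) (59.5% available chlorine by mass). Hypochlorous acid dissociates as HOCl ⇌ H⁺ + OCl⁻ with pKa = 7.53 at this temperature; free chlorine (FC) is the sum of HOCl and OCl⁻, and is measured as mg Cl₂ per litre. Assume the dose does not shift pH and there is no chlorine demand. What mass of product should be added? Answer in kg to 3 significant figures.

(a) Volume: 1310 m³ = 1,310,000 L.
(a) Hardness to add: (234 − 116) = 118 mg/L as CaCO₃ × 1,310,000 L = 154,600 g as CaCO₃.
(a) Moles of Ca²⁺ (1 mol Ca²⁺ ≡ 1 mol CaCO₃): 154,600 / 100.1 g/mol = 1544 mol.
(a) Mass of CaCl₂·2H₂O: 1544 × 147 = 227,000 g.

(b) Volume: 2210 m³ = 2,210,000 L.
(b) [OCl⁻]/[HOCl] = 10^(pH − pKa) = 10^(8.13 − 7.53) = 3.981; fraction as HOCl = 1/(1 + 3.981) = 0.2008.
(b) Free chlorine required for 2.53 ppm HOCl: 2.53 / 0.2008 = 12.6 ppm.
(b) FC to add: 12.6 − 0.1 = 12.5 mg/L as Cl₂.
(b) Cl₂ equivalent: 12.5 mg/L × 2,210,000 L = 27,630 g.
(b) Product at 59.5% available Cl: 27,630 / 0.595 = 46,440 g.

(a) 227 kg; (b) 46.4 kg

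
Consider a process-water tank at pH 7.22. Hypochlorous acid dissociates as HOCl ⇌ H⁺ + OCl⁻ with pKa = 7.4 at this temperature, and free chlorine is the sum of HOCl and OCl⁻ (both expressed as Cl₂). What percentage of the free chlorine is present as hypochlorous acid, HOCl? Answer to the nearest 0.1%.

[OCl⁻]/[HOCl] = 10^(pH − pKa) = 10^(7.22 − 7.4) = 10^-0.18 = 0.6607.
Fraction as HOCl = 1 / (1 + 0.6607) = 0.6022.

60.2%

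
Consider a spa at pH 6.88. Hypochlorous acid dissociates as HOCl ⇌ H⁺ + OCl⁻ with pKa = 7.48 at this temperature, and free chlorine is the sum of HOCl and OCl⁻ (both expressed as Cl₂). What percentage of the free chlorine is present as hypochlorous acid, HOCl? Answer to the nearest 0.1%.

[OCl⁻]/[HOCl] = 10^(pH − pKa) = 10^(6.88 − 7.48) = 10^-0.60 = 0.2512.
Fraction as HOCl = 1 / (1 + 0.2512) = 0.7992.

79.9%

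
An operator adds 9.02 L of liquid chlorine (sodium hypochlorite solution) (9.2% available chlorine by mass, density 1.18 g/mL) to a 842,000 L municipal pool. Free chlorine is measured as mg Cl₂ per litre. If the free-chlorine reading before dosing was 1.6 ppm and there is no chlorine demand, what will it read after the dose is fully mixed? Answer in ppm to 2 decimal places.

2.76 ppm

Mass of solution: 9.02 L × 1000 mL/L × 1.18 g/mL = 10,640 g.
Available chlorine delivered: 10,640 g × 0.092 = 979.2 g as Cl₂.
Concentration rise: 979.2 g / 842,000 L = 1.163 mg/L = 1.16 ppm.
Final FC: 1.6 + 1.16 = 2.76 ppm.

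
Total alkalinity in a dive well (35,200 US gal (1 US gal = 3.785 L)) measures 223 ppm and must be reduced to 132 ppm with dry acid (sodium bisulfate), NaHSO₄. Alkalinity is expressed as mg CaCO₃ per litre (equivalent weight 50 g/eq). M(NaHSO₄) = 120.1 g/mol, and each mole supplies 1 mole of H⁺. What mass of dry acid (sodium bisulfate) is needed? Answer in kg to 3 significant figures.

29.1 kg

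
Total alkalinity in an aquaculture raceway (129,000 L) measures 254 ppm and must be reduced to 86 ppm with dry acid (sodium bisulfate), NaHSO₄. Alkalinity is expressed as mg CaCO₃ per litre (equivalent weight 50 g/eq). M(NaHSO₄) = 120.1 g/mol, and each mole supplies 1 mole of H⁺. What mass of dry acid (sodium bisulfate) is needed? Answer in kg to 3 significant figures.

Alkalinity to neutralize: (254 − 86) = 168 mg/L as CaCO₃ × 129,000 L = 21,670 g as CaCO₃.
Equivalents of H⁺ required: 21,670 ÷ 50 g/eq = 433.4 eq = 433.4 mol NaHSO₄.
Mass of NaHSO₄: 433.4 × 120.1 = 52,060 g.

52.1 kg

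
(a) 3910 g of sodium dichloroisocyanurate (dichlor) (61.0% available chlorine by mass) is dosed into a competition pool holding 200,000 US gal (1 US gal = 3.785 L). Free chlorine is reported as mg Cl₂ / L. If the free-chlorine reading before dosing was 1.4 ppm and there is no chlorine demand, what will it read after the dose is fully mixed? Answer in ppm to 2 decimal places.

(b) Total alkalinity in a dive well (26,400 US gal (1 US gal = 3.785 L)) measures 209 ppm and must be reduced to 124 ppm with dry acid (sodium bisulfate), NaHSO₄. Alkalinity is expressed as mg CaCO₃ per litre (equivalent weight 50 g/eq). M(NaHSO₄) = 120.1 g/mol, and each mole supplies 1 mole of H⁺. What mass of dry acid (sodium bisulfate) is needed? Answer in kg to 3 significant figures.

(a) 4.55 ppm; (b) 20.4 kg

(a) Volume: 200,000 US gal × 3.785 L/gal = 757,000 L.
(a) Available chlorine delivered: 3910 g × 0.61 = 2385 g as Cl₂.
(a) Concentration rise: 2385 g / 757,000 L = 3.151 mg/L = 3.15 ppm.
(a) Final FC: 1.4 + 3.15 = 4.55 ppm.

(b) Volume: 26,400 US gal × 3.785 L/gal = 99,924 L.
(b) Alkalinity to neutralize: (209 − 124) = 85 mg/L as CaCO₃ × 99,924 L = 8494 g as CaCO₃.
(b) Equivalents of H⁺ required: 8494 ÷ 50 g/eq = 169.9 eq = 169.9 mol NaHSO₄.
(b) Mass of NaHSO₄: 169.9 × 120.1 = 20,400 g.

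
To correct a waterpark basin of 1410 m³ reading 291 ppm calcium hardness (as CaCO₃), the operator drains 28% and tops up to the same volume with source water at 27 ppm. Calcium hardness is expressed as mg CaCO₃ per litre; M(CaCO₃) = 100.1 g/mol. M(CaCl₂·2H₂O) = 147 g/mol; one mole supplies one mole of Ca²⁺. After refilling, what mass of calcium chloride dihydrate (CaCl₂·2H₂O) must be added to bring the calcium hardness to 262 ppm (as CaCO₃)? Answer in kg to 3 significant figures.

Volume: 1410 m³ = 1,410,000 L.
After draining 28% and refilling: 291 × 0.72 + 27 × 0.28 = 217.08 ppm.
Deficit to target: 262 − 217.08 = 44.92 mg/L.
As CaCO₃: 44.92 mg/L × 1,410,000 L = 63,340 g; ÷ 100.1 = 632.7 mol Ca²⁺.
Mass: 632.7 × 147 = 93,010 g.

93.0 kg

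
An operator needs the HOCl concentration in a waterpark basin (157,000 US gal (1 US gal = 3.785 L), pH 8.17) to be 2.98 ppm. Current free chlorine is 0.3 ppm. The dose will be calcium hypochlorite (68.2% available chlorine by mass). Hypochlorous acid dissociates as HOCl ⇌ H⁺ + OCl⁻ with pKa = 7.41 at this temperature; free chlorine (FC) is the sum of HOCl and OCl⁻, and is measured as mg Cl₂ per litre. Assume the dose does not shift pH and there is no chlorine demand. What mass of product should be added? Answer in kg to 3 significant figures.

17.3 kg

Volume: 157,000 US gal × 3.785 L/gal = 594,245 L.
[OCl⁻]/[HOCl] = 10^(pH − pKa) = 10^(8.17 − 7.41) = 5.754; fraction as HOCl = 1/(1 + 5.754) = 0.1481.
Free chlorine required for 2.98 ppm HOCl: 2.98 / 0.1481 = 20.13 ppm.
FC to add: 20.13 − 0.3 = 19.83 mg/L as Cl₂.
Cl₂ equivalent: 19.83 mg/L × 594,245 L = 11,780 g.
Product at 68.2% available Cl: 11,780 / 0.682 = 17,280 g.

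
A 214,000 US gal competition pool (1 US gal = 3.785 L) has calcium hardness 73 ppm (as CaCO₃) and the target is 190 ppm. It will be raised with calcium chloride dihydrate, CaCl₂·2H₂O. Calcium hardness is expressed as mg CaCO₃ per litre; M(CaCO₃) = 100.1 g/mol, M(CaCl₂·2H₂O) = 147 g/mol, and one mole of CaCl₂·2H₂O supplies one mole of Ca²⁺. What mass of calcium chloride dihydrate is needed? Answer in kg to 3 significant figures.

Volume: 214,000 US gal × 3.785 L/gal = 809,990 L.
Hardness to add: (190 − 73) = 117 mg/L as CaCO₃ × 809,990 L = 94,770 g as CaCO₃.
Moles of Ca²⁺ (1 mol Ca²⁺ ≡ 1 mol CaCO₃): 94,770 / 100.1 g/mol = 946.7 mol.
Mass of CaCl₂·2H₂O: 946.7 × 147 = 139,200 g.

139 kg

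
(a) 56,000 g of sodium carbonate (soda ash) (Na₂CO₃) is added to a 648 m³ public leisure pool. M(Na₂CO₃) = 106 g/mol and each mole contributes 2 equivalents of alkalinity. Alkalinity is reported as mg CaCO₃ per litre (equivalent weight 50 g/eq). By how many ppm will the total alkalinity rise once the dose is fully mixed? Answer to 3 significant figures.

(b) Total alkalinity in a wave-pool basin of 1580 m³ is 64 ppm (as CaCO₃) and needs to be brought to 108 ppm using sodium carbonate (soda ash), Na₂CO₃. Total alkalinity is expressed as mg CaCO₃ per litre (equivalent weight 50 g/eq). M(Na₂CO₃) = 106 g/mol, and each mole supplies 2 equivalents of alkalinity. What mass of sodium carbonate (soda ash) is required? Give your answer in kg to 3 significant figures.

(a) 81.5 ppm; (b) 73.7 kg

(a) Volume: 648 m³ = 648,000 L.
(a) Moles of Na₂CO₃: 56,000 g ÷ 106 g/mol = 528.3 mol → 1057 eq of alkalinity.
(a) As CaCO₃: 1057 eq × 50 g/eq = 52,830 g.
(a) Rise: 52,830 g / 648,000 L × 1000 = 81.53 mg/L.

(b) Volume: 1580 m³ = 1,580,000 L.
(b) Alkalinity to add: (108 − 64) = 44 mg/L as CaCO₃ × 1,580,000 L = 69,520 g as CaCO₃.
(b) Equivalents: 69,520 g ÷ 50 g/eq = 1390 eq.
(b) Each mole of Na₂CO₃ supplies 2 eq, so 1390 / 2 = 695.2 mol.
(b) Mass: 695.2 mol × 106 g/mol = 73,690 g.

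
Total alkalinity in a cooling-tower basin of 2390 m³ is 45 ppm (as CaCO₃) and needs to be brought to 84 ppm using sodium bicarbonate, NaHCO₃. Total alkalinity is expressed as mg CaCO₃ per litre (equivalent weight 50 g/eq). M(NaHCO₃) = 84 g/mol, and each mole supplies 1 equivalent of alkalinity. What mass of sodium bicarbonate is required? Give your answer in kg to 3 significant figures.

Volume: 2390 m³ = 2,390,000 L.
Alkalinity to add: (84 − 45) = 39 mg/L as CaCO₃ × 2,390,000 L = 93,210 g as CaCO₃.
Equivalents: 93,210 g ÷ 50 g/eq = 1864 eq.
NaHCO₃ supplies 1 eq per mole → 1864 mol.
Mass: 1864 mol × 84 g/mol = 156,600 g.

157 kg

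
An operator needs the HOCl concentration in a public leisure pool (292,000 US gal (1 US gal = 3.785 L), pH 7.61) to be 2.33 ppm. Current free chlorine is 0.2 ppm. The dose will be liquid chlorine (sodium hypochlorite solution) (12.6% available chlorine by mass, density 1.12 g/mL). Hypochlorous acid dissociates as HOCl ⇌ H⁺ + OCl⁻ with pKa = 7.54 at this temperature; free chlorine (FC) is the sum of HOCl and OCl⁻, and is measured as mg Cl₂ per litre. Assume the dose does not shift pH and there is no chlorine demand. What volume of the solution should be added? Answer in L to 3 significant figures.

38.1 L

Volume: 292,000 US gal × 3.785 L/gal = 1,105,220 L.
[OCl⁻]/[HOCl] = 10^(pH − pKa) = 10^(7.61 − 7.54) = 1.175; fraction as HOCl = 1/(1 + 1.175) = 0.4598.
Free chlorine required for 2.33 ppm HOCl: 2.33 / 0.4598 = 5.068 ppm.
FC to add: 5.068 − 0.2 = 4.868 mg/L as Cl₂.
Cl₂ equivalent: 4.868 mg/L × 1,105,220 L = 5380 g.
Product at 12.6% available Cl: 5380 / 0.126 = 42,700 g.
Volume: 42,700 g ÷ 1.12 g/mL = 38,120 mL.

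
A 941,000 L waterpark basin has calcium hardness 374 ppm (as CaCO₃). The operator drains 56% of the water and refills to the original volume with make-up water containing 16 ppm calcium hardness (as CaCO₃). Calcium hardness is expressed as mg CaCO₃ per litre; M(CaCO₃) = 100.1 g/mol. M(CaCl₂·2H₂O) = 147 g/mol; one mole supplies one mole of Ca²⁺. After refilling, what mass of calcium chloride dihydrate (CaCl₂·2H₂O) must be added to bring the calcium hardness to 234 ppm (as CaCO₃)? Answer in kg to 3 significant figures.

83.6 kg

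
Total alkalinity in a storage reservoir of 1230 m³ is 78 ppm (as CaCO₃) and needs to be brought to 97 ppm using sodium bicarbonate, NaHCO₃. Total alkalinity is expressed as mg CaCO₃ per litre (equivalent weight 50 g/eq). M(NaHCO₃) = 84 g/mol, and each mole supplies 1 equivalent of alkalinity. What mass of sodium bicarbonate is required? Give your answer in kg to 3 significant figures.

39.3 kg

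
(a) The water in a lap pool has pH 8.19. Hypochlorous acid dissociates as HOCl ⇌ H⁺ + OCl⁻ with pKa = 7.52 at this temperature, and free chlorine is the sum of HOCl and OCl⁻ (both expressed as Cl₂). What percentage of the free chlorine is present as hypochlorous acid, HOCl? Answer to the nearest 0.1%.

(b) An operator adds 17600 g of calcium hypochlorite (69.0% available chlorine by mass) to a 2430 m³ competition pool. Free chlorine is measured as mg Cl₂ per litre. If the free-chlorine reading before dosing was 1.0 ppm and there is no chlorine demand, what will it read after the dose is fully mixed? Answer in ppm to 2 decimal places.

(a) 17.6%; (b) 6.00 ppm

(a) [OCl⁻]/[HOCl] = 10^(pH − pKa) = 10^(8.19 − 7.52) = 10^0.67 = 4.677.
(a) Fraction as HOCl = 1 / (1 + 4.677) = 0.1761.

(b) Volume: 2430 m³ = 2,430,000 L.
(b) Available chlorine delivered: 17,600 g × 0.69 = 12,140 g as Cl₂.
(b) Concentration rise: 12,140 g / 2,430,000 L = 4.998 mg/L = 5.00 ppm.
(b) Final FC: 1.0 + 5.00 = 6.00 ppm.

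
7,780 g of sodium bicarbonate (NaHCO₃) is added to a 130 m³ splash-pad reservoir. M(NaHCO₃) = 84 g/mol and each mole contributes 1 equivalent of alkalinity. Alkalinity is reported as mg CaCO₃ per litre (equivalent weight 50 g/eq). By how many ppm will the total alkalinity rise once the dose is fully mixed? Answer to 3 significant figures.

35.6 ppm

Volume: 130 m³ = 130,000 L.
Moles of NaHCO₃: 7,780 g ÷ 84 g/mol = 92.62 mol → 92.62 eq of alkalinity.
As CaCO₃: 92.62 eq × 50 g/eq = 4631 g.
Rise: 4631 g / 130,000 L × 1000 = 35.62 mg/L.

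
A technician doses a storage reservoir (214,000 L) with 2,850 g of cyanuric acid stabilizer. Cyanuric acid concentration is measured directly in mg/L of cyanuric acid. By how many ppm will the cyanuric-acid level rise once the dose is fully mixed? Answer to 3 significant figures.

13.3 ppm

Rise: 2,850 g / 214,000 L × 1000 = 13.32 mg/L.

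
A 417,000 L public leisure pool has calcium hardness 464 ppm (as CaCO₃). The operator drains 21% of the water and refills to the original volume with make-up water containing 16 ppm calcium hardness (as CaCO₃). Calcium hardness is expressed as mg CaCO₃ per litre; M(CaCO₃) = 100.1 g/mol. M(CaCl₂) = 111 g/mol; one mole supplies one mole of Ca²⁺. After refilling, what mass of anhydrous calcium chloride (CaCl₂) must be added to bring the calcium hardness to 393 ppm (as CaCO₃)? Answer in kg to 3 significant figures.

10.7 kg

After draining 21% and refilling: 464 × 0.79 + 16 × 0.21 = 369.92 ppm.
Deficit to target: 393 − 369.92 = 23.08 mg/L.
As CaCO₃: 23.08 mg/L × 417,000 L = 9624 g; ÷ 100.1 = 96.15 mol Ca²⁺.
Mass: 96.15 × 111 = 10,670 g.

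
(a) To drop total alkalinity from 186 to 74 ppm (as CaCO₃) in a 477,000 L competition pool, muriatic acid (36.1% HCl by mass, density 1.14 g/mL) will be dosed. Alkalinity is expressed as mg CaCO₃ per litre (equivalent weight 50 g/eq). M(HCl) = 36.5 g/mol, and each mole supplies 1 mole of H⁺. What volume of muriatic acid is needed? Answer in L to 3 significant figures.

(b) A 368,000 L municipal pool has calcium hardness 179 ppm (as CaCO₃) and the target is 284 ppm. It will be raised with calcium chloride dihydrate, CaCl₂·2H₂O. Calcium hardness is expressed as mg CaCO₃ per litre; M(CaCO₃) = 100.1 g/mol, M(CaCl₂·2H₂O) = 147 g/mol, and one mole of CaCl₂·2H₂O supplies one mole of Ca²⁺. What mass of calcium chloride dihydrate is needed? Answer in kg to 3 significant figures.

(a) Alkalinity to neutralize: (186 − 74) = 112 mg/L as CaCO₃ × 477,000 L = 53,420 g as CaCO₃.
(a) Equivalents of H⁺ required: 53,420 ÷ 50 g/eq = 1068 eq = 1068 mol HCl.
(a) Mass of HCl: 1068 × 36.5 = 39,000 g.
(a) Mass of 36.1% solution: 39,000 / 0.361 = 108,000 g.
(a) Volume: 108,000 g ÷ 1.14 g/mL = 94,760 mL.

(b) Hardness to add: (284 − 179) = 105 mg/L as CaCO₃ × 368,000 L = 38,640 g as CaCO₃.
(b) Moles of Ca²⁺ (1 mol Ca²⁺ ≡ 1 mol CaCO₃): 38,640 / 100.1 g/mol = 386 mol.
(b) Mass of CaCl₂·2H₂O: 386 × 147 = 56,740 g.

(a) 94.8 L; (b) 56.7 kg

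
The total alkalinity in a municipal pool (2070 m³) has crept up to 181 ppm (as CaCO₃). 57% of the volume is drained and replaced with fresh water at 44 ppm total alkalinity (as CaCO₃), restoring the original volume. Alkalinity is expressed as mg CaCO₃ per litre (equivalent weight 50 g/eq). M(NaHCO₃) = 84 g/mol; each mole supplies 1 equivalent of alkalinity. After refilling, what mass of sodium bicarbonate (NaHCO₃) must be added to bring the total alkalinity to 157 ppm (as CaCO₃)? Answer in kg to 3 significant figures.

188 kg

Volume: 2070 m³ = 2,070,000 L.
After draining 57% and refilling: 181 × 0.43 + 44 × 0.57 = 102.91 ppm.
Deficit to target: 157 − 102.91 = 54.09 mg/L.
As CaCO₃: 54.09 mg/L × 2,070,000 L = 112,000 g; ÷ 50 g/eq ÷ 1 = 2239 mol NaHCO₃.
Mass: 2239 × 84 = 188,100 g.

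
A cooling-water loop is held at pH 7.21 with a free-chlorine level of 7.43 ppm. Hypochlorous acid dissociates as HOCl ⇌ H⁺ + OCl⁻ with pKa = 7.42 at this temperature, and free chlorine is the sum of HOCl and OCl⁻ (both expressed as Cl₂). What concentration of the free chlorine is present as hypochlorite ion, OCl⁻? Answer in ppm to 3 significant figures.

2.83 ppm

[OCl⁻]/[HOCl] = 10^(pH − pKa) = 10^(7.21 − 7.42) = 10^-0.21 = 0.6166.
Fraction as HOCl = 1 / (1 + 0.6166) = 0.6186.
OCl⁻ = (1 − 0.6186) × 7.43 ppm = 2.834 ppm.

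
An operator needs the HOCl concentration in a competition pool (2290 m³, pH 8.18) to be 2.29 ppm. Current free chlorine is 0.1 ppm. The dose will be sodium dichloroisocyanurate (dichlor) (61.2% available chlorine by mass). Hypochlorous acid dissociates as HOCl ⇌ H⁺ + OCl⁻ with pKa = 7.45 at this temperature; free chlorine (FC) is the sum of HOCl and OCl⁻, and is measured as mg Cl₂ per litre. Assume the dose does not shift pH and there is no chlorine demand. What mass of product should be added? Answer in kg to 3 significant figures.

Volume: 2290 m³ = 2,290,000 L.
[OCl⁻]/[HOCl] = 10^(pH − pKa) = 10^(8.18 − 7.45) = 5.37; fraction as HOCl = 1/(1 + 5.37) = 0.157.
Free chlorine required for 2.29 ppm HOCl: 2.29 / 0.157 = 14.59 ppm.
FC to add: 14.59 − 0.1 = 14.49 mg/L as Cl₂.
Cl₂ equivalent: 14.49 mg/L × 2,290,000 L = 33,180 g.
Product at 61.2% available Cl: 33,180 / 0.612 = 54,210 g.

54.2 kg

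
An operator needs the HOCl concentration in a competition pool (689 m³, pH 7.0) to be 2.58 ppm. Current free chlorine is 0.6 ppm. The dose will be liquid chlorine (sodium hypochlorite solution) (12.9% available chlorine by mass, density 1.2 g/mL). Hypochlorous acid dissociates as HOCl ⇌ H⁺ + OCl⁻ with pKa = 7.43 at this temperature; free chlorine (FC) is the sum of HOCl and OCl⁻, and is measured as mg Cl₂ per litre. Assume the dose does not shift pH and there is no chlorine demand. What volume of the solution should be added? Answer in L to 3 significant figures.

Volume: 689 m³ = 689,000 L.
[OCl⁻]/[HOCl] = 10^(pH − pKa) = 10^(7.0 − 7.43) = 0.3715; fraction as HOCl = 1/(1 + 0.3715) = 0.7291.
Free chlorine required for 2.58 ppm HOCl: 2.58 / 0.7291 = 3.539 ppm.
FC to add: 3.539 − 0.6 = 2.939 mg/L as Cl₂.
Cl₂ equivalent: 2.939 mg/L × 689,000 L = 2025 g.
Product at 12.9% available Cl: 2025 / 0.129 = 15,700 g.
Volume: 15,700 g ÷ 1.2 g/mL = 13,080 mL.

13.1 L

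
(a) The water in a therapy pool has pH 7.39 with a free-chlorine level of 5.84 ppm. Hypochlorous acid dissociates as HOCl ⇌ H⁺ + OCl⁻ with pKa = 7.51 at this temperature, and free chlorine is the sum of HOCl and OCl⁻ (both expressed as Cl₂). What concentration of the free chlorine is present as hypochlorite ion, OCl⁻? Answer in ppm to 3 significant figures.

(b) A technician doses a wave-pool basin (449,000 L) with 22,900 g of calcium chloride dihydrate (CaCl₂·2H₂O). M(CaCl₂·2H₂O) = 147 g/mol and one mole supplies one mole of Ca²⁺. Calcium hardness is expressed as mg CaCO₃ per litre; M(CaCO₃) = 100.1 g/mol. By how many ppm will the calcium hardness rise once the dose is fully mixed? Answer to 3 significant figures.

(a) 2.52 ppm; (b) 34.7 ppm

(a) [OCl⁻]/[HOCl] = 10^(pH − pKa) = 10^(7.39 − 7.51) = 10^-0.12 = 0.7586.
(a) Fraction as HOCl = 1 / (1 + 0.7586) = 0.5686.
(a) OCl⁻ = (1 − 0.5686) × 5.84 ppm = 2.519 ppm.

(b) Moles of Ca²⁺: 22,900 g ÷ 147 g/mol = 155.8 mol.
(b) As CaCO₃: 155.8 mol × 100.1 g/mol = 15,590 g.
(b) Rise: 15,590 g / 449,000 L × 1000 = 34.73 mg/L.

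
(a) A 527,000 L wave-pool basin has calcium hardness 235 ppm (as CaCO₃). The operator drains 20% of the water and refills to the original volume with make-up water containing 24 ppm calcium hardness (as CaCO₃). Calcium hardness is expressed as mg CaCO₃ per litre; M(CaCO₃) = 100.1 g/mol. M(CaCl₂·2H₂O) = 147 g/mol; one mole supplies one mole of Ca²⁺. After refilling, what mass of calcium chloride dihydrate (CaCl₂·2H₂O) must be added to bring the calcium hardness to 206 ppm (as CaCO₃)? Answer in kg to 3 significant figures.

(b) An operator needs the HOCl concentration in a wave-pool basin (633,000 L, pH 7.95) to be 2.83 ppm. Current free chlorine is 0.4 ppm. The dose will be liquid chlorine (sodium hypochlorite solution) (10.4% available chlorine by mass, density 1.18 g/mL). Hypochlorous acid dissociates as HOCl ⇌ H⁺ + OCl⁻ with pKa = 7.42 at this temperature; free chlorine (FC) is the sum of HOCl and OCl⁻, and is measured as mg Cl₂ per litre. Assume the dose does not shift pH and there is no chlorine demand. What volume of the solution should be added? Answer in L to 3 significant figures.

(a) After draining 20% and refilling: 235 × 0.80 + 24 × 0.20 = 192.8 ppm.
(a) Deficit to target: 206 − 192.8 = 13.2 mg/L.
(a) As CaCO₃: 13.2 mg/L × 527,000 L = 6956 g; ÷ 100.1 = 69.49 mol Ca²⁺.
(a) Mass: 69.49 × 147 = 10,220 g.

(b) [OCl⁻]/[HOCl] = 10^(pH − pKa) = 10^(7.95 − 7.42) = 3.388; fraction as HOCl = 1/(1 + 3.388) = 0.2279.
(b) Free chlorine required for 2.83 ppm HOCl: 2.83 / 0.2279 = 12.42 ppm.
(b) FC to add: 12.42 − 0.4 = 12.02 mg/L as Cl₂.
(b) Cl₂ equivalent: 12.02 mg/L × 633,000 L = 7608 g.
(b) Product at 10.4% available Cl: 7608 / 0.104 = 73,160 g.
(b) Volume: 73,160 g ÷ 1.18 g/mL = 62,000 mL.

(a) 10.2 kg; (b) 62.0 L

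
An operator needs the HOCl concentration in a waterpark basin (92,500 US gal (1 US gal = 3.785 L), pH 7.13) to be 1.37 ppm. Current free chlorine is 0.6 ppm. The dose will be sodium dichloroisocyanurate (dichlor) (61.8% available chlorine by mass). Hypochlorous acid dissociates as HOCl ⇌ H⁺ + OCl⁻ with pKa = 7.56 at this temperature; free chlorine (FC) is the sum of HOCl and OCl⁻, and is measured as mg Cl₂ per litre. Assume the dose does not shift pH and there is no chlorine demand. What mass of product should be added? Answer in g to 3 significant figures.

Volume: 92,500 US gal × 3.785 L/gal = 350,112 L.
[OCl⁻]/[HOCl] = 10^(pH − pKa) = 10^(7.13 − 7.56) = 0.3715; fraction as HOCl = 1/(1 + 0.3715) = 0.7291.
Free chlorine required for 1.37 ppm HOCl: 1.37 / 0.7291 = 1.879 ppm.
FC to add: 1.879 − 0.6 = 1.279 mg/L as Cl₂.
Cl₂ equivalent: 1.279 mg/L × 350,112 L = 447.8 g.
Product at 61.8% available Cl: 447.8 / 0.618 = 724.6 g.

725 g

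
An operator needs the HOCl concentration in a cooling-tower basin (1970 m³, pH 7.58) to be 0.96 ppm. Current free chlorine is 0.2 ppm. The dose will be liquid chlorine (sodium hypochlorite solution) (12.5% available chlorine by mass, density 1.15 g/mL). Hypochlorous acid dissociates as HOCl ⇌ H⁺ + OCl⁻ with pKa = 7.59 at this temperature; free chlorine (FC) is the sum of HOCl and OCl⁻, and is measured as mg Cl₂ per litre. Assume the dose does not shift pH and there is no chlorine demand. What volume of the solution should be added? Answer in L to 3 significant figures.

23.3 L

Volume: 1970 m³ = 1,970,000 L.
[OCl⁻]/[HOCl] = 10^(pH − pKa) = 10^(7.58 − 7.59) = 0.9772; fraction as HOCl = 1/(1 + 0.9772) = 0.5058.
Free chlorine required for 0.96 ppm HOCl: 0.96 / 0.5058 = 1.898 ppm.
FC to add: 1.898 − 0.2 = 1.698 mg/L as Cl₂.
Cl₂ equivalent: 1.698 mg/L × 1,970,000 L = 3345 g.
Product at 12.5% available Cl: 3345 / 0.125 = 26,760 g.
Volume: 26,760 g ÷ 1.15 g/mL = 23,270 mL.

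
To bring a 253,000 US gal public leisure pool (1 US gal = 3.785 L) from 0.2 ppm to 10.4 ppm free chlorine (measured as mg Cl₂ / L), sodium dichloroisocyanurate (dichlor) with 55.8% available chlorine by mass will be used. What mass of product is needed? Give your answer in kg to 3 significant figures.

Volume: 253,000 US gal × 3.785 L/gal = 957,605 L.
Chlorine deficit: 10.4 − 0.2 = 10.2 ppm = 10.2 mg/L as Cl₂.
Cl₂ equivalent needed: 10.2 mg/L × 957,605 L = 9,768,000 mg = 9768 g.
Product at 55.8% available chlorine: 9768 / 0.558 = 17,500 g.

17.5 kg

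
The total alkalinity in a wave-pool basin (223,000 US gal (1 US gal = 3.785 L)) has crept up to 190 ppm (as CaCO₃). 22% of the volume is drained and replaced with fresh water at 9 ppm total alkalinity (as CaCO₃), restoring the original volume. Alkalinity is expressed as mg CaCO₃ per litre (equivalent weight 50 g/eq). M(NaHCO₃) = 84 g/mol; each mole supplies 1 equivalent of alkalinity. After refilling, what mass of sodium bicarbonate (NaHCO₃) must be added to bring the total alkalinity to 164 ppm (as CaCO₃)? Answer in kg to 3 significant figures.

19.6 kg

Volume: 223,000 US gal × 3.785 L/gal = 844,055 L.
After draining 22% and refilling: 190 × 0.78 + 9 × 0.22 = 150.18 ppm.
Deficit to target: 164 − 150.18 = 13.82 mg/L.
As CaCO₃: 13.82 mg/L × 844,055 L = 11,660 g; ÷ 50 g/eq ÷ 1 = 233.3 mol NaHCO₃.
Mass: 233.3 × 84 = 19,600 g.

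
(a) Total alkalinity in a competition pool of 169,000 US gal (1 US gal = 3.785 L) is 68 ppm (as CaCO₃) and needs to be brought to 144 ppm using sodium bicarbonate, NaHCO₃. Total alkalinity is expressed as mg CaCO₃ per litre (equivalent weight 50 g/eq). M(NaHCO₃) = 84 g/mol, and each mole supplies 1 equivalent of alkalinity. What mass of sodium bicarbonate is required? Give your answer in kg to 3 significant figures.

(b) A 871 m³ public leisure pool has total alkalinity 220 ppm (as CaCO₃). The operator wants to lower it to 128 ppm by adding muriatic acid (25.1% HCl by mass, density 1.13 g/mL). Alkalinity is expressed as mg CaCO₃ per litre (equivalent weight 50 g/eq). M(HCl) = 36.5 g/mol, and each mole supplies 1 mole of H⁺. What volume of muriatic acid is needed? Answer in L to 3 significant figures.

(a) Volume: 169,000 US gal × 3.785 L/gal = 639,665 L.
(a) Alkalinity to add: (144 − 68) = 76 mg/L as CaCO₃ × 639,665 L = 48,610 g as CaCO₃.
(a) Equivalents: 48,610 g ÷ 50 g/eq = 972.3 eq.
(a) NaHCO₃ supplies 1 eq per mole → 972.3 mol.
(a) Mass: 972.3 mol × 84 g/mol = 81,670 g.

(b) Volume: 871 m³ = 871,000 L.
(b) Alkalinity to neutralize: (220 − 128) = 92 mg/L as CaCO₃ × 871,000 L = 80,130 g as CaCO₃.
(b) Equivalents of H⁺ required: 80,130 ÷ 50 g/eq = 1603 eq = 1603 mol HCl.
(b) Mass of HCl: 1603 × 36.5 = 58,500 g.
(b) Mass of 25.1% solution: 58,500 / 0.251 = 233,100 g.
(b) Volume: 233,100 g ÷ 1.13 g/mL = 206,200 mL.

(a) 81.7 kg; (b) 206 L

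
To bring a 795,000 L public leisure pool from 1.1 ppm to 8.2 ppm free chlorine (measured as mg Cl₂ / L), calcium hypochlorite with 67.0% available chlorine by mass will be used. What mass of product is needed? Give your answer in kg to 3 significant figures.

Chlorine deficit: 8.2 − 1.1 = 7.1 ppm = 7.1 mg/L as Cl₂.
Cl₂ equivalent needed: 7.1 mg/L × 795,000 L = 5,644,000 mg = 5644 g.
Product at 67.0% available chlorine: 5644 / 0.67 = 8425 g.

8.42 kg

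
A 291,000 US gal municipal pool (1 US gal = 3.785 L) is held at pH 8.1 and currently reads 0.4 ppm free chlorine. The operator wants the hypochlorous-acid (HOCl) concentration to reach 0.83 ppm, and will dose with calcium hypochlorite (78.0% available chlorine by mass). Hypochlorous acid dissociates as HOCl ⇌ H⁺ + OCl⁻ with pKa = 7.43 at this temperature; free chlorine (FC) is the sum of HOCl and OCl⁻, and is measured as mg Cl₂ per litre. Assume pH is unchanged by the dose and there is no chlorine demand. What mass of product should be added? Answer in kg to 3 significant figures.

Volume: 291,000 US gal × 3.785 L/gal = 1,101,435 L.
[OCl⁻]/[HOCl] = 10^(pH − pKa) = 10^(8.1 − 7.43) = 4.677; fraction as HOCl = 1/(1 + 4.677) = 0.1761.
Free chlorine required for 0.83 ppm HOCl: 0.83 / 0.1761 = 4.712 ppm.
FC to add: 4.712 − 0.4 = 4.312 mg/L as Cl₂.
Cl₂ equivalent: 4.312 mg/L × 1,101,435 L = 4750 g.
Product at 78.0% available Cl: 4750 / 0.78 = 6089 g.

6.09 kg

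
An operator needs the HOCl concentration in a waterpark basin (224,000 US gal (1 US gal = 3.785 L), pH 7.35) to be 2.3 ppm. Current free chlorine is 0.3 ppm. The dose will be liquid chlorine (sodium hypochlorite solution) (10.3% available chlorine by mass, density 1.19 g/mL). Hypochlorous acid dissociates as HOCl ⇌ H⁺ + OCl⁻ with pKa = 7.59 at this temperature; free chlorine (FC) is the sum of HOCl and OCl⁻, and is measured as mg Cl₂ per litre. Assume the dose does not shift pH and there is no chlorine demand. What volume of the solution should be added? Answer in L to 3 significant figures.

Volume: 224,000 US gal × 3.785 L/gal = 847,840 L.
[OCl⁻]/[HOCl] = 10^(pH − pKa) = 10^(7.35 − 7.59) = 0.5754; fraction as HOCl = 1/(1 + 0.5754) = 0.6347.
Free chlorine required for 2.3 ppm HOCl: 2.3 / 0.6347 = 3.624 ppm.
FC to add: 3.624 − 0.3 = 3.324 mg/L as Cl₂.
Cl₂ equivalent: 3.324 mg/L × 847,840 L = 2818 g.
Product at 10.3% available Cl: 2818 / 0.103 = 27,360 g.
Volume: 27,360 g ÷ 1.19 g/mL = 22,990 mL.

23.0 L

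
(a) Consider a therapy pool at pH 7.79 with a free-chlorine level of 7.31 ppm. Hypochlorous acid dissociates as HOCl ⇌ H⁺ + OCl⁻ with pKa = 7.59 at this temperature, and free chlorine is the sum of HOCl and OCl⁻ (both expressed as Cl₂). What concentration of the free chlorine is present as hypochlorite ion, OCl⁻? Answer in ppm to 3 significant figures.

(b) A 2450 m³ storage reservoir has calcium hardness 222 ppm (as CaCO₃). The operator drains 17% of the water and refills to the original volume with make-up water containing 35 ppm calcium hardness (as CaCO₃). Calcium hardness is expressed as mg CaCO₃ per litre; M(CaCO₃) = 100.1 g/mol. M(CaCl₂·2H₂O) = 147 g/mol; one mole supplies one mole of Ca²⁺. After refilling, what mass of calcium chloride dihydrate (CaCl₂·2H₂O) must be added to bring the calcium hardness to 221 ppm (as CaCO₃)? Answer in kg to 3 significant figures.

(a) [OCl⁻]/[HOCl] = 10^(pH − pKa) = 10^(7.79 − 7.59) = 10^0.20 = 1.585.
(a) Fraction as HOCl = 1 / (1 + 1.585) = 0.3869.
(a) OCl⁻ = (1 − 0.3869) × 7.31 ppm = 4.482 ppm.

(b) Volume: 2450 m³ = 2,450,000 L.
(b) After draining 17% and refilling: 222 × 0.83 + 35 × 0.17 = 190.21 ppm.
(b) Deficit to target: 221 − 190.21 = 30.79 mg/L.
(b) As CaCO₃: 30.79 mg/L × 2,450,000 L = 75,440 g; ÷ 100.1 = 753.6 mol Ca²⁺.
(b) Mass: 753.6 × 147 = 110,800 g.

(a) 4.48 ppm; (b) 111 kg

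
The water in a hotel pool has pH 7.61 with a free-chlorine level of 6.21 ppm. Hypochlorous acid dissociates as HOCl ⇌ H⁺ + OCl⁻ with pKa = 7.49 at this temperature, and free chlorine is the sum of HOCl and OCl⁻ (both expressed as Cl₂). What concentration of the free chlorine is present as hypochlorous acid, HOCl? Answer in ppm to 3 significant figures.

2.68 ppm

[OCl⁻]/[HOCl] = 10^(pH − pKa) = 10^(7.61 − 7.49) = 10^0.12 = 1.318.
Fraction as HOCl = 1 / (1 + 1.318) = 0.4314.
HOCl = 0.4314 × 6.21 ppm = 2.679 ppm.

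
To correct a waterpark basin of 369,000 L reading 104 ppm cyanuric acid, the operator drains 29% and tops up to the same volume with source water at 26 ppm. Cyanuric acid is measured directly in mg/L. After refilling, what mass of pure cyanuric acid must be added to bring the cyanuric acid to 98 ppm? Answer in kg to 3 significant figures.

6.13 kg

After draining 29% and refilling: 104 × 0.71 + 26 × 0.29 = 81.38 ppm.
Deficit to target: 98 − 81.38 = 16.62 mg/L.
Mass: 16.62 mg/L × 369,000 L = 6133 g cyanuric acid.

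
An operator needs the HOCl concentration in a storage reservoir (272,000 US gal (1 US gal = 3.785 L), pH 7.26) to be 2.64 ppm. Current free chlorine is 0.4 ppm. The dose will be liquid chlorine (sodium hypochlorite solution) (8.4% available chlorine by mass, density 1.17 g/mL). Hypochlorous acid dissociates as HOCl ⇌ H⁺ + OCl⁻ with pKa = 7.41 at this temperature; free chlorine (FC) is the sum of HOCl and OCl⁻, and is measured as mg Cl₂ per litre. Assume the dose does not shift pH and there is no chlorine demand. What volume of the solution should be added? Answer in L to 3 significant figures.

43.0 L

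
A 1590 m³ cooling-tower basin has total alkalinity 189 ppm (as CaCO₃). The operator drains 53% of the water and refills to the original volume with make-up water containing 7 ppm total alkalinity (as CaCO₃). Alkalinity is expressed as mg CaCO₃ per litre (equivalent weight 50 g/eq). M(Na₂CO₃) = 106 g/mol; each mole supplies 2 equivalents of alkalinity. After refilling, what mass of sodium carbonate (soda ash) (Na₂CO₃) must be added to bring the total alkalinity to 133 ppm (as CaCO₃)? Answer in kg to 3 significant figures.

68.2 kg

Volume: 1590 m³ = 1,590,000 L.
After draining 53% and refilling: 189 × 0.47 + 7 × 0.53 = 92.54 ppm.
Deficit to target: 133 − 92.54 = 40.46 mg/L.
As CaCO₃: 40.46 mg/L × 1,590,000 L = 64,330 g; ÷ 50 g/eq ÷ 2 = 643.3 mol Na₂CO₃.
Mass: 643.3 × 106 = 68,190 g.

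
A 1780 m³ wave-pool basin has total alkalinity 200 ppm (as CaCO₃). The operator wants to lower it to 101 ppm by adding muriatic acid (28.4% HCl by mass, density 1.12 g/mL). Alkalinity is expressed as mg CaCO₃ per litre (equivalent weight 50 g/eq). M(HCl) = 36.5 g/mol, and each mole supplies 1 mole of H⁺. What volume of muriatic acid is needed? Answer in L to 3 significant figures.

404 L

Volume: 1780 m³ = 1,780,000 L.
Alkalinity to neutralize: (200 − 101) = 99 mg/L as CaCO₃ × 1,780,000 L = 176,200 g as CaCO₃.
Equivalents of H⁺ required: 176,200 ÷ 50 g/eq = 3524 eq = 3524 mol HCl.
Mass of HCl: 3524 × 36.5 = 128,600 g.
Mass of 28.4% solution: 128,600 / 0.284 = 453,000 g.
Volume: 453,000 g ÷ 1.12 g/mL = 404,400 mL.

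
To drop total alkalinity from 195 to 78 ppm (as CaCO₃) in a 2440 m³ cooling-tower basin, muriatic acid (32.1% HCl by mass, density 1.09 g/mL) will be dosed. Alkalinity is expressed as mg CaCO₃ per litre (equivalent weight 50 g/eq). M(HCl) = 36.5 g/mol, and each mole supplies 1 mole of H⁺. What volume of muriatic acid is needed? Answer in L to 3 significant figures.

Volume: 2440 m³ = 2,440,000 L.
Alkalinity to neutralize: (195 − 78) = 117 mg/L as CaCO₃ × 2,440,000 L = 285,500 g as CaCO₃.
Equivalents of H⁺ required: 285,500 ÷ 50 g/eq = 5710 eq = 5710 mol HCl.
Mass of HCl: 5710 × 36.5 = 208,400 g.
Mass of 32.1% solution: 208,400 / 0.321 = 649,200 g.
Volume: 649,200 g ÷ 1.09 g/mL = 595,600 mL.

596 L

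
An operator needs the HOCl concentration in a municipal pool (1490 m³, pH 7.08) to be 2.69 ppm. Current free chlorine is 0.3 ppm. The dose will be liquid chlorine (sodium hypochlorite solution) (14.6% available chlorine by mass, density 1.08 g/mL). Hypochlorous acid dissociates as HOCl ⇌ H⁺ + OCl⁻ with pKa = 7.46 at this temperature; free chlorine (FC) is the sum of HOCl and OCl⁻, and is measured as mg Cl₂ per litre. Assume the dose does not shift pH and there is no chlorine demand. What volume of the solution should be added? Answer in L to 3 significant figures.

Volume: 1490 m³ = 1,490,000 L.
[OCl⁻]/[HOCl] = 10^(pH − pKa) = 10^(7.08 − 7.46) = 0.4169; fraction as HOCl = 1/(1 + 0.4169) = 0.7058.
Free chlorine required for 2.69 ppm HOCl: 2.69 / 0.7058 = 3.811 ppm.
FC to add: 3.811 − 0.3 = 3.511 mg/L as Cl₂.
Cl₂ equivalent: 3.511 mg/L × 1,490,000 L = 5232 g.
Product at 14.6% available Cl: 5232 / 0.146 = 35,840 g.
Volume: 35,840 g ÷ 1.08 g/mL = 33,180 mL.

33.2 L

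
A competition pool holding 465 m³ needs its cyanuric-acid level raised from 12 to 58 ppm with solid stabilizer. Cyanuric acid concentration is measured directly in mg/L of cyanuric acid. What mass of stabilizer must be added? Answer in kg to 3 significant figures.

Volume: 465 m³ = 465,000 L.
CYA to add: (58 − 12) = 46 mg/L × 465,000 L = 21,390 g cyanuric acid.

21.4 kg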